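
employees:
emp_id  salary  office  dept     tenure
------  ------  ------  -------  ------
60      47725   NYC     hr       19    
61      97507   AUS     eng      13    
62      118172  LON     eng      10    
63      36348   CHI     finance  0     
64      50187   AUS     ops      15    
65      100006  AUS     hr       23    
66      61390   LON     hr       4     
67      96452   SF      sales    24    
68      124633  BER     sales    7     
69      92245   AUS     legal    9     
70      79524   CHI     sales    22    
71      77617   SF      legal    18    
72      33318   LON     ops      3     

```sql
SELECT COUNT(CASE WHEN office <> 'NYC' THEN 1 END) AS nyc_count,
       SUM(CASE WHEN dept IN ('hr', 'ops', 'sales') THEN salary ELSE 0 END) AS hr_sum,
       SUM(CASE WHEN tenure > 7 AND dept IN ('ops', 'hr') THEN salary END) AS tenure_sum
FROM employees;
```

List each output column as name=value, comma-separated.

nyc_count=12, hr_sum=593235, tenure_sum=197918

[nyc_count: office <> 'NYC']
emp_id=60: ✗
emp_id=61: ✓ → 1
emp_id=62: ✓ → 1
emp_id=63: ✓ → 1
emp_id=64: ✓ → 1
emp_id=65: ✓ → 1
emp_id=66: ✓ → 1
emp_id=67: ✓ → 1
emp_id=68: ✓ → 1
emp_id=69: ✓ → 1
emp_id=70: ✓ → 1
emp_id=71: ✓ → 1
emp_id=72: ✓ → 1
nyc_count = COUNT(1, 1, 1, 1, 1, 1, 1, 1, 1, 1, 1, 1) = 12
—
[hr_sum: dept IN ('hr', 'ops', 'sales')]
emp_id=60: ✓ → 47725
emp_id=61: ✗
emp_id=62: ✗
emp_id=63: ✗
emp_id=64: ✓ → 50187
emp_id=65: ✓ → 100006
emp_id=66: ✓ → 61390
emp_id=67: ✓ → 96452
emp_id=68: ✓ → 124633
emp_id=69: ✗
emp_id=70: ✓ → 79524
emp_id=71: ✗
emp_id=72: ✓ → 33318
hr_sum = 47725 + 50187 + 100006 + 61390 + 96452 + 124633 + 79524 + 33318 = 593235
—
[tenure_sum: tenure > 7 AND dept IN ('ops', 'hr')]
emp_id=60: ✓ → 47725
emp_id=61: ✗
emp_id=62: ✗
emp_id=63: ✗
emp_id=64: ✓ → 50187
emp_id=65: ✓ → 100006
emp_id=66: ✗
emp_id=67: ✗
emp_id=68: ✗
emp_id=69: ✗
emp_id=70: ✗
emp_id=71: ✗
emp_id=72: ✗
tenure_sum = 47725 + 50187 + 100006 = 197918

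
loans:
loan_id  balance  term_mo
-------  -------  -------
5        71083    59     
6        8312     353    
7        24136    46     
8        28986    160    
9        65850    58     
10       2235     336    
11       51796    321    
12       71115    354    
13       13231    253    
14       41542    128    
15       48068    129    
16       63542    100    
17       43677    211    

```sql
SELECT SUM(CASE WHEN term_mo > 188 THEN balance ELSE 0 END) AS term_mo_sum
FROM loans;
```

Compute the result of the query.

loan_id=5: ✗
loan_id=6: ✓ → 8312
loan_id=7: ✗
loan_id=8: ✗
loan_id=9: ✗
loan_id=10: ✓ → 2235
loan_id=11: ✓ → 51796
loan_id=12: ✓ → 71115
loan_id=13: ✓ → 13231
loan_id=14: ✗
loan_id=15: ✗
loan_id=16: ✗
loan_id=17: ✓ → 43677
term_mo_sum = 8312 + 2235 + 51796 + 71115 + 13231 + 43677 = 190366

190366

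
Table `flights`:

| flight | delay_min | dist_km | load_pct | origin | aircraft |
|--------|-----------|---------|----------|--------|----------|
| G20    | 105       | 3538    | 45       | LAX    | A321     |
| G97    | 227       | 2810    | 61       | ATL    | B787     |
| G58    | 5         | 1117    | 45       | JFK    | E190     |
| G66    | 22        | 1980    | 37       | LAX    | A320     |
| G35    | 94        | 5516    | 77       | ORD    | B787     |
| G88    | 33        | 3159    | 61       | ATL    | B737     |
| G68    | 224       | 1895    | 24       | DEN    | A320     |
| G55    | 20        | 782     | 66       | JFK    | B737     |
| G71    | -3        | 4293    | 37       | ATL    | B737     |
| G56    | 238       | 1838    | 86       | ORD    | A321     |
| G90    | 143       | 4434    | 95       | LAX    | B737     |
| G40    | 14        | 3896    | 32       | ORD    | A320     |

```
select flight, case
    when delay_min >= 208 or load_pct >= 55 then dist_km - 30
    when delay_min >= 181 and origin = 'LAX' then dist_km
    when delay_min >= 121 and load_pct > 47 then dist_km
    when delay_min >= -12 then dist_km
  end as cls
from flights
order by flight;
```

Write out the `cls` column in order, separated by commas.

flight=G20: delay_min >= -12 → 3538
flight=G35: delay_min >= 208 or load_pct >= 55 → 5486
flight=G40: delay_min >= -12 → 3896
flight=G55: delay_min >= 208 or load_pct >= 55 → 752
flight=G56: delay_min >= 208 or load_pct >= 55 → 1808
flight=G58: delay_min >= -12 → 1117
flight=G66: delay_min >= -12 → 1980
flight=G68: delay_min >= 208 or load_pct >= 55 → 1865
flight=G71: delay_min >= -12 → 4293
flight=G88: delay_min >= 208 or load_pct >= 55 → 3129
flight=G90: delay_min >= 208 or load_pct >= 55 → 4404
flight=G97: delay_min >= 208 or load_pct >= 55 → 2780

3538, 5486, 3896, 752, 1808, 1117, 1980, 1865, 4293, 3129, 4404, 2780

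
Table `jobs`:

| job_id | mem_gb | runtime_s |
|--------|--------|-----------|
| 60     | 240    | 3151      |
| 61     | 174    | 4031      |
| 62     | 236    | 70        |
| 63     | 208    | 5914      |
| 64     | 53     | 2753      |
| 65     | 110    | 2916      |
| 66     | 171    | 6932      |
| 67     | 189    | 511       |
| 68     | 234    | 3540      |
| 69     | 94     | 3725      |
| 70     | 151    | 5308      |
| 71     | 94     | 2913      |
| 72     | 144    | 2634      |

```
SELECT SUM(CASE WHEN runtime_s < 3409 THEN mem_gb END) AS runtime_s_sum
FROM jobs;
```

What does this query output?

job_id=60: ✓ → 240
job_id=61: ✗
job_id=62: ✓ → 236
job_id=63: ✗
job_id=64: ✓ → 53
job_id=65: ✓ → 110
job_id=66: ✗
job_id=67: ✓ → 189
job_id=68: ✗
job_id=69: ✗
job_id=70: ✗
job_id=71: ✓ → 94
job_id=72: ✓ → 144
runtime_s_sum = 240 + 236 + 53 + 110 + 189 + 94 + 144 = 1066

1066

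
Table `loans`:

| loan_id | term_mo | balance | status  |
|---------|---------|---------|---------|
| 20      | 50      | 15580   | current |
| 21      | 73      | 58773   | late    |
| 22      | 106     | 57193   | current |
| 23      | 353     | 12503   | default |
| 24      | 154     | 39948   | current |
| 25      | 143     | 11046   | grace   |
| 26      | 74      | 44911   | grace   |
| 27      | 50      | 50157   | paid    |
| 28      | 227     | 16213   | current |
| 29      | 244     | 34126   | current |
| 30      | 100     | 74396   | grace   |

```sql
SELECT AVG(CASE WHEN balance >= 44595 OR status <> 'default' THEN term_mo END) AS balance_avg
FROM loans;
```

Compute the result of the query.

loan_id=20: ✓ → 50
loan_id=21: ✓ → 73
loan_id=22: ✓ → 106
loan_id=23: ✗
loan_id=24: ✓ → 154
loan_id=25: ✓ → 143
loan_id=26: ✓ → 74
loan_id=27: ✓ → 50
loan_id=28: ✓ → 227
loan_id=29: ✓ → 244
loan_id=30: ✓ → 100
balance_avg = (50 + 73 + 106 + 154 + 143 + 74 + 50 + 227 + 244 + 100) / 10 = 122.1

122.1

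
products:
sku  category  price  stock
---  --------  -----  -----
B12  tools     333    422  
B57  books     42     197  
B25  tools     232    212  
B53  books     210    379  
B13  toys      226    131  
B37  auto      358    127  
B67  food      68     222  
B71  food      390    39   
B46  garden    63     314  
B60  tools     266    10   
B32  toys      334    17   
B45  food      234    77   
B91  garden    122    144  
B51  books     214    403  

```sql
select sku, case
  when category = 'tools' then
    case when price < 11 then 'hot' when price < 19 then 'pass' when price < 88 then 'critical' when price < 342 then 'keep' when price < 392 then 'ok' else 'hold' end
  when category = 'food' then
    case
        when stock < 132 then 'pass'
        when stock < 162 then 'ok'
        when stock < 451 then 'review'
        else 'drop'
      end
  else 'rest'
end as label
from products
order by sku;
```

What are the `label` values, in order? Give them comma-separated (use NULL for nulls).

keep, rest, keep, rest, rest, pass, rest, rest, rest, rest, keep, review, pass, rest

sku=B12: category='tools' → inner[price < 342] → keep
sku=B13: category='toys' → outer ELSE → rest
sku=B25: category='tools' → inner[price < 342] → keep
sku=B32: category='toys' → outer ELSE → rest
sku=B37: category='auto' → outer ELSE → rest
sku=B45: category='food' → inner[stock < 132] → pass
sku=B46: category='garden' → outer ELSE → rest
sku=B51: category='books' → outer ELSE → rest
sku=B53: category='books' → outer ELSE → rest
sku=B57: category='books' → outer ELSE → rest
sku=B60: category='tools' → inner[price < 342] → keep
sku=B67: category='food' → inner[stock < 451] → review
sku=B71: category='food' → inner[stock < 132] → pass
sku=B91: category='garden' → outer ELSE → rest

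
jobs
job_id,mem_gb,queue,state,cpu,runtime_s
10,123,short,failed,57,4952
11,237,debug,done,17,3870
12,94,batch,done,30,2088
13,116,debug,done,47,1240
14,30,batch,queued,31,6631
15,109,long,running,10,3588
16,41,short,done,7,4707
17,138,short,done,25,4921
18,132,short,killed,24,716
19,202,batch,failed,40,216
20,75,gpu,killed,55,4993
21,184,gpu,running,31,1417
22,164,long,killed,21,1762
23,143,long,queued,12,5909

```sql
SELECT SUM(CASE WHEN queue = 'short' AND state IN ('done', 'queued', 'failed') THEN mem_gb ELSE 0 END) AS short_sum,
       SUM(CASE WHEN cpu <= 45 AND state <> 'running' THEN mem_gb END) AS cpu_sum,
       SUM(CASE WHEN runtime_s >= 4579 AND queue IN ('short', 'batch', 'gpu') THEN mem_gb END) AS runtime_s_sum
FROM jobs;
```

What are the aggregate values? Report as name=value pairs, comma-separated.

[short_sum: queue = 'short' AND state IN ('done', 'queued', 'failed')]
job_id=10: ✓ → 123
job_id=11: ✗
job_id=12: ✗
job_id=13: ✗
job_id=14: ✗
job_id=15: ✗
job_id=16: ✓ → 41
job_id=17: ✓ → 138
job_id=18: ✗
job_id=19: ✗
job_id=20: ✗
job_id=21: ✗
job_id=22: ✗
job_id=23: ✗
short_sum = 123 + 41 + 138 = 302
—
[cpu_sum: cpu <= 45 AND state <> 'running']
job_id=10: ✗
job_id=11: ✓ → 237
job_id=12: ✓ → 94
job_id=13: ✗
job_id=14: ✓ → 30
job_id=15: ✗
job_id=16: ✓ → 41
job_id=17: ✓ → 138
job_id=18: ✓ → 132
job_id=19: ✓ → 202
job_id=20: ✗
job_id=21: ✗
job_id=22: ✓ → 164
job_id=23: ✓ → 143
cpu_sum = 237 + 94 + 30 + 41 + 138 + 132 + 202 + 164 + 143 = 1181
—
[runtime_s_sum: runtime_s >= 4579 AND queue IN ('short', 'batch', 'gpu')]
job_id=10: ✓ → 123
job_id=11: ✗
job_id=12: ✗
job_id=13: ✗
job_id=14: ✓ → 30
job_id=15: ✗
job_id=16: ✓ → 41
job_id=17: ✓ → 138
job_id=18: ✗
job_id=19: ✗
job_id=20: ✓ → 75
job_id=21: ✗
job_id=22: ✗
job_id=23: ✗
runtime_s_sum = 123 + 30 + 41 + 138 + 75 = 407

short_sum=302, cpu_sum=1181, runtime_s_sum=407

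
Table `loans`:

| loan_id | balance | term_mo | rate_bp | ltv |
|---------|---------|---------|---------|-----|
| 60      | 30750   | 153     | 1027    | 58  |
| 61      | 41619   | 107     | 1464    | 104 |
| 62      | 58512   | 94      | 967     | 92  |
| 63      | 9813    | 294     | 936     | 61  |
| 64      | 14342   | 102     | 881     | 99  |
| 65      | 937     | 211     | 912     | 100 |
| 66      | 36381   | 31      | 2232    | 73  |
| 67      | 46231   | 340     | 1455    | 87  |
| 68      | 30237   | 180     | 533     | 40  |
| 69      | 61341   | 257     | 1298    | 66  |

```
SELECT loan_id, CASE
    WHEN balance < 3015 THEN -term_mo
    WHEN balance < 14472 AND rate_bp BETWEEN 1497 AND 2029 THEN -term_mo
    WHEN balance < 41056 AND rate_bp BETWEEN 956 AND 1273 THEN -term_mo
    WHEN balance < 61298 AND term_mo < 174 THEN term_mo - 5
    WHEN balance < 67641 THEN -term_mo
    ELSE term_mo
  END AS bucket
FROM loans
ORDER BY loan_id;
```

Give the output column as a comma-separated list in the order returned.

loan_id=60: balance < 41056 AND rate_bp BETWEEN 956 AND 1273 → -153
loan_id=61: balance < 61298 AND term_mo < 174 → 102
loan_id=62: balance < 61298 AND term_mo < 174 → 89
loan_id=63: balance < 67641 → -294
loan_id=64: balance < 61298 AND term_mo < 174 → 97
loan_id=65: balance < 3015 → -211
loan_id=66: balance < 61298 AND term_mo < 174 → 26
loan_id=67: balance < 67641 → -340
loan_id=68: balance < 67641 → -180
loan_id=69: balance < 67641 → -257

-153, 102, 89, -294, 97, -211, 26, -340, -180, -257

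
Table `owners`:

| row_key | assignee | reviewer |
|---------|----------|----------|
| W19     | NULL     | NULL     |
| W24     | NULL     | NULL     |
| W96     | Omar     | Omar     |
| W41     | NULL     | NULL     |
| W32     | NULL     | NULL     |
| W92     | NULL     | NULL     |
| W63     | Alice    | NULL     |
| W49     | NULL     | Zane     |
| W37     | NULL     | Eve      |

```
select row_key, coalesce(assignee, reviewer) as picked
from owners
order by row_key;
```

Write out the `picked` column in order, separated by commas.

row_key=W19: assignee=NULL, reviewer=NULL (all NULL) → NULL
row_key=W24: assignee=NULL, reviewer=NULL (all NULL) → NULL
row_key=W32: assignee=NULL, reviewer=NULL (all NULL) → NULL
row_key=W37: assignee=NULL, reviewer=Eve → Eve
row_key=W41: assignee=NULL, reviewer=NULL (all NULL) → NULL
row_key=W49: assignee=NULL, reviewer=Zane → Zane
row_key=W63: assignee=Alice → Alice
row_key=W92: assignee=NULL, reviewer=NULL (all NULL) → NULL
row_key=W96: assignee=Omar → Omar

NULL, NULL, NULL, Eve, NULL, Zane, Alice, NULL, Omar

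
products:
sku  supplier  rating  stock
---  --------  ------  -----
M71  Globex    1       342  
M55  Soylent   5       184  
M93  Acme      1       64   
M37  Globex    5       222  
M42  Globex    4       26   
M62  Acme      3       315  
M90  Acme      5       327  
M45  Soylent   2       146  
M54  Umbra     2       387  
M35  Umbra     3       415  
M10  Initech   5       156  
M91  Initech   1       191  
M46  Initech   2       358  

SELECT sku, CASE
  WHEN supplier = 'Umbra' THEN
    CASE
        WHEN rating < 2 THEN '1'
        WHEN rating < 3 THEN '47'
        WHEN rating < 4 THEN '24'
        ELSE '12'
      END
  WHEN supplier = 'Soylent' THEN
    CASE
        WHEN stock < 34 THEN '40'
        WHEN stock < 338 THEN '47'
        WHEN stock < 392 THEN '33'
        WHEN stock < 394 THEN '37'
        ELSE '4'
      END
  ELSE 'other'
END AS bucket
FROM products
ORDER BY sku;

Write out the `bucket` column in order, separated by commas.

other, 24, other, other, 47, other, 47, 47, other, other, other, other, other

sku=M10: supplier='Initech' → outer ELSE → other
sku=M35: supplier='Umbra' → inner[rating < 4] → 24
sku=M37: supplier='Globex' → outer ELSE → other
sku=M42: supplier='Globex' → outer ELSE → other
sku=M45: supplier='Soylent' → inner[stock < 338] → 47
sku=M46: supplier='Initech' → outer ELSE → other
sku=M54: supplier='Umbra' → inner[rating < 3] → 47
sku=M55: supplier='Soylent' → inner[stock < 338] → 47
sku=M62: supplier='Acme' → outer ELSE → other
sku=M71: supplier='Globex' → outer ELSE → other
sku=M90: supplier='Acme' → outer ELSE → other
sku=M91: supplier='Initech' → outer ELSE → other
sku=M93: supplier='Acme' → outer ELSE → other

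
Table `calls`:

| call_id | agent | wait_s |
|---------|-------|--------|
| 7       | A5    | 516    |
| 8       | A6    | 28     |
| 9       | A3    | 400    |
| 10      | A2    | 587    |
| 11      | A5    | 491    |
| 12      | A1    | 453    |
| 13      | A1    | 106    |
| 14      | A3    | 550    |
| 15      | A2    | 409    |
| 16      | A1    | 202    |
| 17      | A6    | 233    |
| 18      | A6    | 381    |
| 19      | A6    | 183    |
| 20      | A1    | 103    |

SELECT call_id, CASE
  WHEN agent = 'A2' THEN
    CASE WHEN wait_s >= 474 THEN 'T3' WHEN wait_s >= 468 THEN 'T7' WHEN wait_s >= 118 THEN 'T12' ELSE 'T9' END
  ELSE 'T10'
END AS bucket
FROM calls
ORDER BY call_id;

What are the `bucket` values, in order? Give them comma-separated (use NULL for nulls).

call_id=7: agent='A5' → outer ELSE → T10
call_id=8: agent='A6' → outer ELSE → T10
call_id=9: agent='A3' → outer ELSE → T10
call_id=10: agent='A2' → inner[wait_s >= 474] → T3
call_id=11: agent='A5' → outer ELSE → T10
call_id=12: agent='A1' → outer ELSE → T10
call_id=13: agent='A1' → outer ELSE → T10
call_id=14: agent='A3' → outer ELSE → T10
call_id=15: agent='A2' → inner[wait_s >= 118] → T12
call_id=16: agent='A1' → outer ELSE → T10
call_id=17: agent='A6' → outer ELSE → T10
call_id=18: agent='A6' → outer ELSE → T10
call_id=19: agent='A6' → outer ELSE → T10
call_id=20: agent='A1' → outer ELSE → T10

T10, T10, T10, T3, T10, T10, T10, T10, T12, T10, T10, T10, T10, T10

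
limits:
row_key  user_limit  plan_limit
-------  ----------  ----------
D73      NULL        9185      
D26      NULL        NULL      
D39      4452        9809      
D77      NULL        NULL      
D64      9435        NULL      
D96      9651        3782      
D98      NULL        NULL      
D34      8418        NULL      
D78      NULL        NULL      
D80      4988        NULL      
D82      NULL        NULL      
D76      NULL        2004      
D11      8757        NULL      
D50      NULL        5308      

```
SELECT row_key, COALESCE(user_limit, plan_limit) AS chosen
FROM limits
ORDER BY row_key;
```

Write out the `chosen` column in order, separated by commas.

8757, NULL, 8418, 4452, 5308, 9435, 9185, 2004, NULL, NULL, 4988, NULL, 9651, NULL

row_key=D11: user_limit=8757 → 8757
row_key=D26: user_limit=NULL, plan_limit=NULL (all NULL) → NULL
row_key=D34: user_limit=8418 → 8418
row_key=D39: user_limit=4452 → 4452
row_key=D50: user_limit=NULL, plan_limit=5308 → 5308
row_key=D64: user_limit=9435 → 9435
row_key=D73: user_limit=NULL, plan_limit=9185 → 9185
row_key=D76: user_limit=NULL, plan_limit=2004 → 2004
row_key=D77: user_limit=NULL, plan_limit=NULL (all NULL) → NULL
row_key=D78: user_limit=NULL, plan_limit=NULL (all NULL) → NULL
row_key=D80: user_limit=4988 → 4988
row_key=D82: user_limit=NULL, plan_limit=NULL (all NULL) → NULL
row_key=D96: user_limit=9651 → 9651
row_key=D98: user_limit=NULL, plan_limit=NULL (all NULL) → NULL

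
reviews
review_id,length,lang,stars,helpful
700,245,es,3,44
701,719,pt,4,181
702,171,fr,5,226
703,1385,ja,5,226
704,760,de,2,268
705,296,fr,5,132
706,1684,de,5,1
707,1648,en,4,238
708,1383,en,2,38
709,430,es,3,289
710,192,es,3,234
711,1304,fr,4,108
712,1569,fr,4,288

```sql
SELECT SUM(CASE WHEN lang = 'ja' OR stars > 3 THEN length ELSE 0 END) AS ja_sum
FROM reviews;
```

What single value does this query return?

review_id=700: ✗
review_id=701: ✓ → 719
review_id=702: ✓ → 171
review_id=703: ✓ → 1385
review_id=704: ✗
review_id=705: ✓ → 296
review_id=706: ✓ → 1684
review_id=707: ✓ → 1648
review_id=708: ✗
review_id=709: ✗
review_id=710: ✗
review_id=711: ✓ → 1304
review_id=712: ✓ → 1569
ja_sum = 719 + 171 + 1385 + 296 + 1684 + 1648 + 1304 + 1569 = 8776

8776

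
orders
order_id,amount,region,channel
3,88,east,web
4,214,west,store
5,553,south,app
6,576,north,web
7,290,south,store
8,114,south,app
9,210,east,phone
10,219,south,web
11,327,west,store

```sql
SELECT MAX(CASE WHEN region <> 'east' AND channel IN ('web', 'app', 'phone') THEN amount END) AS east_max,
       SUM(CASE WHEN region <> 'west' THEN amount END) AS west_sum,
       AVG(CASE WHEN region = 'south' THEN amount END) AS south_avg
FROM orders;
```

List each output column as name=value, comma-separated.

[east_max: region <> 'east' AND channel IN ('web', 'app', 'phone')]
order_id=3: ✗
order_id=4: ✗
order_id=5: ✓ → 553
order_id=6: ✓ → 576
order_id=7: ✗
order_id=8: ✓ → 114
order_id=9: ✗
order_id=10: ✓ → 219
order_id=11: ✗
east_max = MAX(553, 576, 114, 219) = 576
—
[west_sum: region <> 'west']
order_id=3: ✓ → 88
order_id=4: ✗
order_id=5: ✓ → 553
order_id=6: ✓ → 576
order_id=7: ✓ → 290
order_id=8: ✓ → 114
order_id=9: ✓ → 210
order_id=10: ✓ → 219
order_id=11: ✗
west_sum = 88 + 553 + 576 + 290 + 114 + 210 + 219 = 2050
—
[south_avg: region = 'south']
order_id=3: ✗
order_id=4: ✗
order_id=5: ✓ → 553
order_id=6: ✗
order_id=7: ✓ → 290
order_id=8: ✓ → 114
order_id=9: ✗
order_id=10: ✓ → 219
order_id=11: ✗
south_avg = (553 + 290 + 114 + 219) / 4 = 294

east_max=576, west_sum=2050, south_avg=294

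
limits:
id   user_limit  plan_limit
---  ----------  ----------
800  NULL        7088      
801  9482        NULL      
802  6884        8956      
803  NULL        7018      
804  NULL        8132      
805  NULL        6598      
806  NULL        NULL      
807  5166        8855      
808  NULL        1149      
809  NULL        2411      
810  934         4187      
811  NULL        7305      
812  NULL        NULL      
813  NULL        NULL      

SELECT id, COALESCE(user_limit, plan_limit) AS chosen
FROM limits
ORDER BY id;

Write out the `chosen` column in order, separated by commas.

7088, 9482, 6884, 7018, 8132, 6598, NULL, 5166, 1149, 2411, 934, 7305, NULL, NULL

id=800: user_limit=NULL, plan_limit=7088 → 7088
id=801: user_limit=9482 → 9482
id=802: user_limit=6884 → 6884
id=803: user_limit=NULL, plan_limit=7018 → 7018
id=804: user_limit=NULL, plan_limit=8132 → 8132
id=805: user_limit=NULL, plan_limit=6598 → 6598
id=806: user_limit=NULL, plan_limit=NULL (all NULL) → NULL
id=807: user_limit=5166 → 5166
id=808: user_limit=NULL, plan_limit=1149 → 1149
id=809: user_limit=NULL, plan_limit=2411 → 2411
id=810: user_limit=934 → 934
id=811: user_limit=NULL, plan_limit=7305 → 7305
id=812: user_limit=NULL, plan_limit=NULL (all NULL) → NULL
id=813: user_limit=NULL, plan_limit=NULL (all NULL) → NULL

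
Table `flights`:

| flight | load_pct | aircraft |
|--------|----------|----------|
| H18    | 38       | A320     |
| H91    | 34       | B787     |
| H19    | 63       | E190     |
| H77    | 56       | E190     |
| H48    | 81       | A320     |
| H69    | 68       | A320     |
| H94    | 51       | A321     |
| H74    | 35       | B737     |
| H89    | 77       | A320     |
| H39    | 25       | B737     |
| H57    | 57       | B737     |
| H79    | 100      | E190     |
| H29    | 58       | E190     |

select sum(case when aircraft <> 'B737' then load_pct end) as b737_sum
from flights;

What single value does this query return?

flight=H18: ✓ → 38
flight=H91: ✓ → 34
flight=H19: ✓ → 63
flight=H77: ✓ → 56
flight=H48: ✓ → 81
flight=H69: ✓ → 68
flight=H94: ✓ → 51
flight=H74: ✗
flight=H89: ✓ → 77
flight=H39: ✗
flight=H57: ✗
flight=H79: ✓ → 100
flight=H29: ✓ → 58
b737_sum = 38 + 34 + 63 + 56 + 81 + 68 + 51 + 77 + 100 + 58 = 626

626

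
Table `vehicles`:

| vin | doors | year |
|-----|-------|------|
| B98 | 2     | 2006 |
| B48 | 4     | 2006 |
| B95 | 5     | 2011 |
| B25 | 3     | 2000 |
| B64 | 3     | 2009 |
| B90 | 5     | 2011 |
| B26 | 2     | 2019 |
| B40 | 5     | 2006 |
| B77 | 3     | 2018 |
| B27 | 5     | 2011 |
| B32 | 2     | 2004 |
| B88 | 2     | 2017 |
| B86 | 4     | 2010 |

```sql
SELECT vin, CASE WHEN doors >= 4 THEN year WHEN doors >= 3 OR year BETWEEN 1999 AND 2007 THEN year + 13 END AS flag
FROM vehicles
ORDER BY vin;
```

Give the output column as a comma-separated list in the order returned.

2013, NULL, 2011, 2017, 2006, 2006, 2022, 2031, 2010, NULL, 2011, 2011, 2019

vin=B25: doors >= 3 OR year BETWEEN 1999 AND 2007 → 2013
vin=B26: (no match → NULL) → NULL
vin=B27: doors >= 4 → 2011
vin=B32: doors >= 3 OR year BETWEEN 1999 AND 2007 → 2017
vin=B40: doors >= 4 → 2006
vin=B48: doors >= 4 → 2006
vin=B64: doors >= 3 OR year BETWEEN 1999 AND 2007 → 2022
vin=B77: doors >= 3 OR year BETWEEN 1999 AND 2007 → 2031
vin=B86: doors >= 4 → 2010
vin=B88: (no match → NULL) → NULL
vin=B90: doors >= 4 → 2011
vin=B95: doors >= 4 → 2011
vin=B98: doors >= 3 OR year BETWEEN 1999 AND 2007 → 2019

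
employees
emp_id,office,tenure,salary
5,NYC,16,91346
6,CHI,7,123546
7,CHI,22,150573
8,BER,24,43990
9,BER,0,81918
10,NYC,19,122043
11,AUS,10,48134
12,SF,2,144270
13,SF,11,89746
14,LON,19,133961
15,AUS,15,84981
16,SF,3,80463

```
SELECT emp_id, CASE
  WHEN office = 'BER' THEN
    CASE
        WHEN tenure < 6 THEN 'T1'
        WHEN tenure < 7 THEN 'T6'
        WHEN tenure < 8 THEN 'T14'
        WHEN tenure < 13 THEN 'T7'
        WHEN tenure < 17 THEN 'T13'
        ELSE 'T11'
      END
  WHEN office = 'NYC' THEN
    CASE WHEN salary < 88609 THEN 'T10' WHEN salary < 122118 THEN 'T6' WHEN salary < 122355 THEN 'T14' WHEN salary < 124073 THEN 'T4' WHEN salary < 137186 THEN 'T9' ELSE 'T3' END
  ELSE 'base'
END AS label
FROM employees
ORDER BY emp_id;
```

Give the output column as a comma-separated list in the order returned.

T6, base, base, T11, T1, T6, base, base, base, base, base, base

emp_id=5: office='NYC' → inner[salary < 122118] → T6
emp_id=6: office='CHI' → outer ELSE → base
emp_id=7: office='CHI' → outer ELSE → base
emp_id=8: office='BER' → inner[ELSE] → T11
emp_id=9: office='BER' → inner[tenure < 6] → T1
emp_id=10: office='NYC' → inner[salary < 122118] → T6
emp_id=11: office='AUS' → outer ELSE → base
emp_id=12: office='SF' → outer ELSE → base
emp_id=13: office='SF' → outer ELSE → base
emp_id=14: office='LON' → outer ELSE → base
emp_id=15: office='AUS' → outer ELSE → base
emp_id=16: office='SF' → outer ELSE → base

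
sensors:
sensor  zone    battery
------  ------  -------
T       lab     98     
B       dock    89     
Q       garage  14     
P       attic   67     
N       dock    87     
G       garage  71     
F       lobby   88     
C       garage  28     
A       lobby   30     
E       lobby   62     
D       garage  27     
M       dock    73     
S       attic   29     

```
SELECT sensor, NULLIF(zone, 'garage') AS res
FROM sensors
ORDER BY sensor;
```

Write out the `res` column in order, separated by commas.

sensor=A: zone=lobby vs garage: differ → lobby
sensor=B: zone=dock vs garage: differ → dock
sensor=C: zone=garage vs garage: equal → NULL
sensor=D: zone=garage vs garage: equal → NULL
sensor=E: zone=lobby vs garage: differ → lobby
sensor=F: zone=lobby vs garage: differ → lobby
sensor=G: zone=garage vs garage: equal → NULL
sensor=M: zone=dock vs garage: differ → dock
sensor=N: zone=dock vs garage: differ → dock
sensor=P: zone=attic vs garage: differ → attic
sensor=Q: zone=garage vs garage: equal → NULL
sensor=S: zone=attic vs garage: differ → attic
sensor=T: zone=lab vs garage: differ → lab

lobby, dock, NULL, NULL, lobby, lobby, NULL, dock, dock, attic, NULL, attic, lab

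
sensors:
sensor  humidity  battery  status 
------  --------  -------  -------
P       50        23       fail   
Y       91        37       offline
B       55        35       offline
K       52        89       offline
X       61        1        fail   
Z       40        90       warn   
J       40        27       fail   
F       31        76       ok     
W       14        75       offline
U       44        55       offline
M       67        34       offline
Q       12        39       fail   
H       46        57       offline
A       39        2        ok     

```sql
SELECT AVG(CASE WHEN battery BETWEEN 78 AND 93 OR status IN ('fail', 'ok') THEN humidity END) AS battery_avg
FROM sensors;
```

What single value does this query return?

40.625

sensor=P: ✓ → 50
sensor=Y: ✗
sensor=B: ✗
sensor=K: ✓ → 52
sensor=X: ✓ → 61
sensor=Z: ✓ → 40
sensor=J: ✓ → 40
sensor=F: ✓ → 31
sensor=W: ✗
sensor=U: ✗
sensor=M: ✗
sensor=Q: ✓ → 12
sensor=H: ✗
sensor=A: ✓ → 39
battery_avg = (50 + 52 + 61 + 40 + 40 + 31 + 12 + 39) / 8 = 40.625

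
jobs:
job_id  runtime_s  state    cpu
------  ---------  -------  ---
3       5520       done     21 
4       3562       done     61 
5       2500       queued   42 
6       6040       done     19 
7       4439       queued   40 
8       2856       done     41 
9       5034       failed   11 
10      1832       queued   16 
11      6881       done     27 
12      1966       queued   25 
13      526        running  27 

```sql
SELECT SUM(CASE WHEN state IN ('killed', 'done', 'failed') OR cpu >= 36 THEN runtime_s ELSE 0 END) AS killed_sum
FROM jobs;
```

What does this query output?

job_id=3: ✓ → 5520
job_id=4: ✓ → 3562
job_id=5: ✓ → 2500
job_id=6: ✓ → 6040
job_id=7: ✓ → 4439
job_id=8: ✓ → 2856
job_id=9: ✓ → 5034
job_id=10: ✗
job_id=11: ✓ → 6881
job_id=12: ✗
job_id=13: ✗
killed_sum = 5520 + 3562 + 2500 + 6040 + 4439 + 2856 + 5034 + 6881 = 36832

36832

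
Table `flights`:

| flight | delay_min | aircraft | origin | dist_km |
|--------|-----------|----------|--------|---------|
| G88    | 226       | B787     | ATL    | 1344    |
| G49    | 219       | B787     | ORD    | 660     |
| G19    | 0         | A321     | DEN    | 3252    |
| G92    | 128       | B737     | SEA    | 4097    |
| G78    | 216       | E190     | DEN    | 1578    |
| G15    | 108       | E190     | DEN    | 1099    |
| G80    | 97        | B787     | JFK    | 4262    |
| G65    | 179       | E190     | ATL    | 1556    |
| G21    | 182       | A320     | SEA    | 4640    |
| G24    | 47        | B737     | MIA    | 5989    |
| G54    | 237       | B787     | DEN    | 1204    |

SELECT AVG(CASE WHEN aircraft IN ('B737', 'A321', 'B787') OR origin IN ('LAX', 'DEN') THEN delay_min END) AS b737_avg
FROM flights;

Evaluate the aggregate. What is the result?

flight=G88: ✓ → 226
flight=G49: ✓ → 219
flight=G19: ✓ → 0
flight=G92: ✓ → 128
flight=G78: ✓ → 216
flight=G15: ✓ → 108
flight=G80: ✓ → 97
flight=G65: ✗
flight=G21: ✗
flight=G24: ✓ → 47
flight=G54: ✓ → 237
b737_avg = (226 + 219 + 0 + 128 + 216 + 108 + 97 + 47 + 237) / 9 = 142

142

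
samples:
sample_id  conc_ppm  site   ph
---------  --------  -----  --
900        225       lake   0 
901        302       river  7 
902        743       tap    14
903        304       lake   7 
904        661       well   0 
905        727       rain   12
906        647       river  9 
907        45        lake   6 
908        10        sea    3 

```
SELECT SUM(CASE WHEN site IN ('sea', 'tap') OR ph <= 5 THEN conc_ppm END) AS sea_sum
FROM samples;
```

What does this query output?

1639

sample_id=900: ✓ → 225
sample_id=901: ✗
sample_id=902: ✓ → 743
sample_id=903: ✗
sample_id=904: ✓ → 661
sample_id=905: ✗
sample_id=906: ✗
sample_id=907: ✗
sample_id=908: ✓ → 10
sea_sum = 225 + 743 + 661 + 10 = 1639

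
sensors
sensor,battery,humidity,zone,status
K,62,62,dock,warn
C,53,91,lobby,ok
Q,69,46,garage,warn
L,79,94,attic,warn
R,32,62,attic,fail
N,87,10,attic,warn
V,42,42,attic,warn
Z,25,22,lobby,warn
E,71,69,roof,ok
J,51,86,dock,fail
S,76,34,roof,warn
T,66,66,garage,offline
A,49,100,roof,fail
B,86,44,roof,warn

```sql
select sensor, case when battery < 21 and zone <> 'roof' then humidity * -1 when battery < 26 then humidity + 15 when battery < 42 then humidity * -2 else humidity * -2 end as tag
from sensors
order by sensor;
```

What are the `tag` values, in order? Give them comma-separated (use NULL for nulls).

sensor=A: ELSE → -200
sensor=B: ELSE → -88
sensor=C: ELSE → -182
sensor=E: ELSE → -138
sensor=J: ELSE → -172
sensor=K: ELSE → -124
sensor=L: ELSE → -188
sensor=N: ELSE → -20
sensor=Q: ELSE → -92
sensor=R: battery < 42 → -124
sensor=S: ELSE → -68
sensor=T: ELSE → -132
sensor=V: ELSE → -84
sensor=Z: battery < 26 → 37

-200, -88, -182, -138, -172, -124, -188, -20, -92, -124, -68, -132, -84, 37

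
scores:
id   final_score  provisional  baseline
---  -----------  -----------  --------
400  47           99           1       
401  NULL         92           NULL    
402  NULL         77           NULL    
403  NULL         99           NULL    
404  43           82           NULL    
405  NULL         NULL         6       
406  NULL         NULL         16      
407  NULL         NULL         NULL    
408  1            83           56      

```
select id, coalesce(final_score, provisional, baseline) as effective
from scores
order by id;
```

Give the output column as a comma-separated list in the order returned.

id=400: final_score=47 → 47
id=401: final_score=NULL, provisional=92 → 92
id=402: final_score=NULL, provisional=77 → 77
id=403: final_score=NULL, provisional=99 → 99
id=404: final_score=43 → 43
id=405: final_score=NULL, provisional=NULL, baseline=6 → 6
id=406: final_score=NULL, provisional=NULL, baseline=16 → 16
id=407: final_score=NULL, provisional=NULL, baseline=NULL (all NULL) → NULL
id=408: final_score=1 → 1

47, 92, 77, 99, 43, 6, 16, NULL, 1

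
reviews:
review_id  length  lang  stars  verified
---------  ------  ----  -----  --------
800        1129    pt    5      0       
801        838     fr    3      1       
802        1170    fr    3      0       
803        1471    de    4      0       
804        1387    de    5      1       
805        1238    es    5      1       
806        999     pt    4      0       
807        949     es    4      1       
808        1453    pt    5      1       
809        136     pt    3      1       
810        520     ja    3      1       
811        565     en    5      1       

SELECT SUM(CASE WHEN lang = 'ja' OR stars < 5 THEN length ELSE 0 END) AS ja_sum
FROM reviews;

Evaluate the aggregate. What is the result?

6083

review_id=800: ✗
review_id=801: ✓ → 838
review_id=802: ✓ → 1170
review_id=803: ✓ → 1471
review_id=804: ✗
review_id=805: ✗
review_id=806: ✓ → 999
review_id=807: ✓ → 949
review_id=808: ✗
review_id=809: ✓ → 136
review_id=810: ✓ → 520
review_id=811: ✗
ja_sum = 838 + 1170 + 1471 + 999 + 949 + 136 + 520 = 6083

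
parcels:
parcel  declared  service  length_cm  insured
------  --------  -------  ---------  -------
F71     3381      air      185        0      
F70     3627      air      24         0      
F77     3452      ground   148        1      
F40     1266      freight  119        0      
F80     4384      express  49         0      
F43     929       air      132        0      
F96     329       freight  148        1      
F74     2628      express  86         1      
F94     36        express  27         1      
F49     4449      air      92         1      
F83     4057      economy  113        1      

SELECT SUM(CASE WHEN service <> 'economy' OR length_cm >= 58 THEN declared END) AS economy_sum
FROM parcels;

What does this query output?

28538

parcel=F71: ✓ → 3381
parcel=F70: ✓ → 3627
parcel=F77: ✓ → 3452
parcel=F40: ✓ → 1266
parcel=F80: ✓ → 4384
parcel=F43: ✓ → 929
parcel=F96: ✓ → 329
parcel=F74: ✓ → 2628
parcel=F94: ✓ → 36
parcel=F49: ✓ → 4449
parcel=F83: ✓ → 4057
economy_sum = 3381 + 3627 + 3452 + 1266 + 4384 + 929 + 329 + 2628 + 36 + 4449 + 4057 = 28538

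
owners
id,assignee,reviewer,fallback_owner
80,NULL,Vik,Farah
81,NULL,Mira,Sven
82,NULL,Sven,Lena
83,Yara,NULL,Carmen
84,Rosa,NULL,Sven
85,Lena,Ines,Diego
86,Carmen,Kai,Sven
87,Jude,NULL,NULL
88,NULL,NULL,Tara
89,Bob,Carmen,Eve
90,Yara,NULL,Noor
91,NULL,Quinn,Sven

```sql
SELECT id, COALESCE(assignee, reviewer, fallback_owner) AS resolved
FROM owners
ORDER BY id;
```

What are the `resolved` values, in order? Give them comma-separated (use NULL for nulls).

Vik, Mira, Sven, Yara, Rosa, Lena, Carmen, Jude, Tara, Bob, Yara, Quinn

id=80: assignee=NULL, reviewer=Vik → Vik
id=81: assignee=NULL, reviewer=Mira → Mira
id=82: assignee=NULL, reviewer=Sven → Sven
id=83: assignee=Yara → Yara
id=84: assignee=Rosa → Rosa
id=85: assignee=Lena → Lena
id=86: assignee=Carmen → Carmen
id=87: assignee=Jude → Jude
id=88: assignee=NULL, reviewer=NULL, fallback_owner=Tara → Tara
id=89: assignee=Bob → Bob
id=90: assignee=Yara → Yara
id=91: assignee=NULL, reviewer=Quinn → Quinn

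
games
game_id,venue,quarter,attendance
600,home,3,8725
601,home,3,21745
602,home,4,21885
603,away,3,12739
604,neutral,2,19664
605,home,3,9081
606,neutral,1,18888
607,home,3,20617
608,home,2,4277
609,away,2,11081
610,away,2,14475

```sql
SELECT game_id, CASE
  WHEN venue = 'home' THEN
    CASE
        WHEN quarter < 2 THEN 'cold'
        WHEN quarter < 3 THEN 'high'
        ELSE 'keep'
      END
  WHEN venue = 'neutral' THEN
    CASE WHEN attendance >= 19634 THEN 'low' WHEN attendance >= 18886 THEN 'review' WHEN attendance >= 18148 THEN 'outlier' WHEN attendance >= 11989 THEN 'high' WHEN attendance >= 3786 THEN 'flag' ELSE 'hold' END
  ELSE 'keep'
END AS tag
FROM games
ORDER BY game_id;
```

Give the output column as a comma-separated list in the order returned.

keep, keep, keep, keep, low, keep, review, keep, high, keep, keep

game_id=600: venue='home' → inner[ELSE] → keep
game_id=601: venue='home' → inner[ELSE] → keep
game_id=602: venue='home' → inner[ELSE] → keep
game_id=603: venue='away' → outer ELSE → keep
game_id=604: venue='neutral' → inner[attendance >= 19634] → low
game_id=605: venue='home' → inner[ELSE] → keep
game_id=606: venue='neutral' → inner[attendance >= 18886] → review
game_id=607: venue='home' → inner[ELSE] → keep
game_id=608: venue='home' → inner[quarter < 3] → high
game_id=609: venue='away' → outer ELSE → keep
game_id=610: venue='away' → outer ELSE → keep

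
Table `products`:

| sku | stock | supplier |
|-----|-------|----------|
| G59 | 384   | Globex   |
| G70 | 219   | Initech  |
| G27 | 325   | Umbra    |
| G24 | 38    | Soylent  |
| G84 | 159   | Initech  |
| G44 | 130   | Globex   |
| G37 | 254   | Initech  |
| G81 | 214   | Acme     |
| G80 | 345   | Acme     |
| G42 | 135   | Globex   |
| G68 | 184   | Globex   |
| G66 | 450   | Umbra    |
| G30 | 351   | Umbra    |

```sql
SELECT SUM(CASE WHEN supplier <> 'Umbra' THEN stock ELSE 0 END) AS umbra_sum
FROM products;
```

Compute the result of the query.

2062

sku=G59: ✓ → 384
sku=G70: ✓ → 219
sku=G27: ✗
sku=G24: ✓ → 38
sku=G84: ✓ → 159
sku=G44: ✓ → 130
sku=G37: ✓ → 254
sku=G81: ✓ → 214
sku=G80: ✓ → 345
sku=G42: ✓ → 135
sku=G68: ✓ → 184
sku=G66: ✗
sku=G30: ✗
umbra_sum = 384 + 219 + 38 + 159 + 130 + 254 + 214 + 345 + 135 + 184 = 2062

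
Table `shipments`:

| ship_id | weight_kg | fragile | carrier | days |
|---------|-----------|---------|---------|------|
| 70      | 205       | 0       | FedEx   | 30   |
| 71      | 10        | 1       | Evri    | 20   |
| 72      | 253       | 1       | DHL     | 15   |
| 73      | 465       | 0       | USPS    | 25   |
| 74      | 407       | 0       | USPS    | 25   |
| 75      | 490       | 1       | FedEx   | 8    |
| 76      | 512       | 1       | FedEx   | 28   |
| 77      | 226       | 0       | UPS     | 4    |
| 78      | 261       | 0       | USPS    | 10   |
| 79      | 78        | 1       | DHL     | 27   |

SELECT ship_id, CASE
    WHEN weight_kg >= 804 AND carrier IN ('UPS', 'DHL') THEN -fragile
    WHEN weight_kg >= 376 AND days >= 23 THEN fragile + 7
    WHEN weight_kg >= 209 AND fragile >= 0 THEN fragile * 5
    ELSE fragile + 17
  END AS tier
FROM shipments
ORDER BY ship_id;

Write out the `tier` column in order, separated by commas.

ship_id=70: ELSE → 17
ship_id=71: ELSE → 18
ship_id=72: weight_kg >= 209 AND fragile >= 0 → 5
ship_id=73: weight_kg >= 376 AND days >= 23 → 7
ship_id=74: weight_kg >= 376 AND days >= 23 → 7
ship_id=75: weight_kg >= 209 AND fragile >= 0 → 5
ship_id=76: weight_kg >= 376 AND days >= 23 → 8
ship_id=77: weight_kg >= 209 AND fragile >= 0 → 0
ship_id=78: weight_kg >= 209 AND fragile >= 0 → 0
ship_id=79: ELSE → 18

17, 18, 5, 7, 7, 5, 8, 0, 0, 18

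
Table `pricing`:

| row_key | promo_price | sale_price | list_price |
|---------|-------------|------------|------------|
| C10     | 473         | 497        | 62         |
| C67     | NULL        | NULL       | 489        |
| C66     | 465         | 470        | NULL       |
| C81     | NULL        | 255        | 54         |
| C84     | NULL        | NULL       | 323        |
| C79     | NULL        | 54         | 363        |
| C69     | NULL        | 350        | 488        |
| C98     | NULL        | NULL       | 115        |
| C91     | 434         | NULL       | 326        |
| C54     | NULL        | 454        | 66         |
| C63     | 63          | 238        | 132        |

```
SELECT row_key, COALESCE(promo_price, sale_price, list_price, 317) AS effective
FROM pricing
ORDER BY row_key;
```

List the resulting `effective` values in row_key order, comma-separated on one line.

473, 454, 63, 465, 489, 350, 54, 255, 323, 434, 115

row_key=C10: promo_price=473 → 473
row_key=C54: promo_price=NULL, sale_price=454 → 454
row_key=C63: promo_price=63 → 63
row_key=C66: promo_price=465 → 465
row_key=C67: promo_price=NULL, sale_price=NULL, list_price=489 → 489
row_key=C69: promo_price=NULL, sale_price=350 → 350
row_key=C79: promo_price=NULL, sale_price=54 → 54
row_key=C81: promo_price=NULL, sale_price=255 → 255
row_key=C84: promo_price=NULL, sale_price=NULL, list_price=323 → 323
row_key=C91: promo_price=434 → 434
row_key=C98: promo_price=NULL, sale_price=NULL, list_price=115 → 115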